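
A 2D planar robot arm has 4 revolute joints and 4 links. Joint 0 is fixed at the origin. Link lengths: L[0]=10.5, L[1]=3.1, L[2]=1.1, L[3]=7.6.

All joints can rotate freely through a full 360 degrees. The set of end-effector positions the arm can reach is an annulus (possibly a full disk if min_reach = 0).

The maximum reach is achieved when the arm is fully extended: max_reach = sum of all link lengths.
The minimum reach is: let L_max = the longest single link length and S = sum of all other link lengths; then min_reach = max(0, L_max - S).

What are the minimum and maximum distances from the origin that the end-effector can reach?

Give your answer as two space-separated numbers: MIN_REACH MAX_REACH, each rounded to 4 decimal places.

Answer: 0.0000 22.3000

Derivation:
Link lengths: [10.5, 3.1, 1.1, 7.6]
max_reach = 10.5 + 3.1 + 1.1 + 7.6 = 22.3
L_max = max([10.5, 3.1, 1.1, 7.6]) = 10.5
S (sum of others) = 22.3 - 10.5 = 11.8
min_reach = max(0, 10.5 - 11.8) = max(0, -1.3) = 0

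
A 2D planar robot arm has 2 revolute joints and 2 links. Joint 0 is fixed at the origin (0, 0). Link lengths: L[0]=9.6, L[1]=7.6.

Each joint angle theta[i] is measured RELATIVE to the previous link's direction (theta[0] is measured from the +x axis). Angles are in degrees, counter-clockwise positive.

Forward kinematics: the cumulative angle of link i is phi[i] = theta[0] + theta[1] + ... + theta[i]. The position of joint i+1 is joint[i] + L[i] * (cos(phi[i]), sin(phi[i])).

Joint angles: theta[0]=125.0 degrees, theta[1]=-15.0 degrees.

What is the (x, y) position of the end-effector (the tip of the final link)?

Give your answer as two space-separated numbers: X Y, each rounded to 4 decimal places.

Answer: -8.1057 15.0055

Derivation:
joint[0] = (0.0000, 0.0000)  (base)
link 0: phi[0] = 125 = 125 deg
  cos(125 deg) = -0.5736, sin(125 deg) = 0.8192
  joint[1] = (0.0000, 0.0000) + 9.6 * (-0.5736, 0.8192) = (0.0000 + -5.5063, 0.0000 + 7.8639) = (-5.5063, 7.8639)
link 1: phi[1] = 125 + -15 = 110 deg
  cos(110 deg) = -0.3420, sin(110 deg) = 0.9397
  joint[2] = (-5.5063, 7.8639) + 7.6 * (-0.3420, 0.9397) = (-5.5063 + -2.5994, 7.8639 + 7.1417) = (-8.1057, 15.0055)
End effector: (-8.1057, 15.0055)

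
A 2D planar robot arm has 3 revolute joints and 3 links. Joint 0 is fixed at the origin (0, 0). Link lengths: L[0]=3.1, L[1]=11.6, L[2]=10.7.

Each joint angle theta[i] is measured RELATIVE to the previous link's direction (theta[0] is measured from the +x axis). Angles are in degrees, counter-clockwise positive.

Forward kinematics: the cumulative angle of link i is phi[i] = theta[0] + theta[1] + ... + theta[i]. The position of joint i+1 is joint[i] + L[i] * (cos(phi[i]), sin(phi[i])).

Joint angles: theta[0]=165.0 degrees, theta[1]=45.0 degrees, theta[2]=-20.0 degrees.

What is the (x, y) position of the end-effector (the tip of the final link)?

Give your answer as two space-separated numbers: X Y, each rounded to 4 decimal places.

joint[0] = (0.0000, 0.0000)  (base)
link 0: phi[0] = 165 = 165 deg
  cos(165 deg) = -0.9659, sin(165 deg) = 0.2588
  joint[1] = (0.0000, 0.0000) + 3.1 * (-0.9659, 0.2588) = (0.0000 + -2.9944, 0.0000 + 0.8023) = (-2.9944, 0.8023)
link 1: phi[1] = 165 + 45 = 210 deg
  cos(210 deg) = -0.8660, sin(210 deg) = -0.5000
  joint[2] = (-2.9944, 0.8023) + 11.6 * (-0.8660, -0.5000) = (-2.9944 + -10.0459, 0.8023 + -5.8000) = (-13.0403, -4.9977)
link 2: phi[2] = 165 + 45 + -20 = 190 deg
  cos(190 deg) = -0.9848, sin(190 deg) = -0.1736
  joint[3] = (-13.0403, -4.9977) + 10.7 * (-0.9848, -0.1736) = (-13.0403 + -10.5374, -4.9977 + -1.8580) = (-23.5777, -6.8557)
End effector: (-23.5777, -6.8557)

Answer: -23.5777 -6.8557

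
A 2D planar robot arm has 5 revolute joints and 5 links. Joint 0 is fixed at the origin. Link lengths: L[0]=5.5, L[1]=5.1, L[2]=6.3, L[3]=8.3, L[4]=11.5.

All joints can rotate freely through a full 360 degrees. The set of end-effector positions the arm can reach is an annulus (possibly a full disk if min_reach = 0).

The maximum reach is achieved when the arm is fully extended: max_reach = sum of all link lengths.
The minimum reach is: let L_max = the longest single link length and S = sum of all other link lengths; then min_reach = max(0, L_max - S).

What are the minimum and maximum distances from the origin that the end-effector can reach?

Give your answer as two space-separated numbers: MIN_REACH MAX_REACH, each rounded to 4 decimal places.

Link lengths: [5.5, 5.1, 6.3, 8.3, 11.5]
max_reach = 5.5 + 5.1 + 6.3 + 8.3 + 11.5 = 36.7
L_max = max([5.5, 5.1, 6.3, 8.3, 11.5]) = 11.5
S (sum of others) = 36.7 - 11.5 = 25.2
min_reach = max(0, 11.5 - 25.2) = max(0, -13.7) = 0

Answer: 0.0000 36.7000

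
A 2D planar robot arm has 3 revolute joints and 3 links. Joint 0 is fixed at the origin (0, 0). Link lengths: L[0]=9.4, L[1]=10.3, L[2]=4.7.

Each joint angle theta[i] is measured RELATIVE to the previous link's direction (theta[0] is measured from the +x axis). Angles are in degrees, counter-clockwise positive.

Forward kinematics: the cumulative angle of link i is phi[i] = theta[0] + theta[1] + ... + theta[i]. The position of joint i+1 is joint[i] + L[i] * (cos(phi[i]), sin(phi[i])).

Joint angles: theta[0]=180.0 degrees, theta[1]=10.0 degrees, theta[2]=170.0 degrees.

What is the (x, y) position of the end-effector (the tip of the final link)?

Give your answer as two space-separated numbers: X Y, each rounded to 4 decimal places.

Answer: -14.8435 -1.7886

Derivation:
joint[0] = (0.0000, 0.0000)  (base)
link 0: phi[0] = 180 = 180 deg
  cos(180 deg) = -1.0000, sin(180 deg) = 0.0000
  joint[1] = (0.0000, 0.0000) + 9.4 * (-1.0000, 0.0000) = (0.0000 + -9.4000, 0.0000 + 0.0000) = (-9.4000, 0.0000)
link 1: phi[1] = 180 + 10 = 190 deg
  cos(190 deg) = -0.9848, sin(190 deg) = -0.1736
  joint[2] = (-9.4000, 0.0000) + 10.3 * (-0.9848, -0.1736) = (-9.4000 + -10.1435, 0.0000 + -1.7886) = (-19.5435, -1.7886)
link 2: phi[2] = 180 + 10 + 170 = 360 deg
  cos(360 deg) = 1.0000, sin(360 deg) = -0.0000
  joint[3] = (-19.5435, -1.7886) + 4.7 * (1.0000, -0.0000) = (-19.5435 + 4.7000, -1.7886 + -0.0000) = (-14.8435, -1.7886)
End effector: (-14.8435, -1.7886)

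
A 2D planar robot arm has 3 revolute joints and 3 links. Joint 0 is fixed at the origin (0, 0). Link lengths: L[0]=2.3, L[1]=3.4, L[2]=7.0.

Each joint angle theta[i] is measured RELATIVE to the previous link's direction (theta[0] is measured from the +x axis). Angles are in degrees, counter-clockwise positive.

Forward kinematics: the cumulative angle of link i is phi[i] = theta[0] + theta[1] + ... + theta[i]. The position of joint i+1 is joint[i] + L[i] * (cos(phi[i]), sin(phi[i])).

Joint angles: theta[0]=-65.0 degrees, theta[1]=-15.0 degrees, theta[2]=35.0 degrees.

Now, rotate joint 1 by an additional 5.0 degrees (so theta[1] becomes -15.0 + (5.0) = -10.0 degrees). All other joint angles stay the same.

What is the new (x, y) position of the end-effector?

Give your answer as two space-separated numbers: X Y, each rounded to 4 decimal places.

Answer: 7.2143 -9.8682

Derivation:
joint[0] = (0.0000, 0.0000)  (base)
link 0: phi[0] = -65 = -65 deg
  cos(-65 deg) = 0.4226, sin(-65 deg) = -0.9063
  joint[1] = (0.0000, 0.0000) + 2.3 * (0.4226, -0.9063) = (0.0000 + 0.9720, 0.0000 + -2.0845) = (0.9720, -2.0845)
link 1: phi[1] = -65 + -10 = -75 deg
  cos(-75 deg) = 0.2588, sin(-75 deg) = -0.9659
  joint[2] = (0.9720, -2.0845) + 3.4 * (0.2588, -0.9659) = (0.9720 + 0.8800, -2.0845 + -3.2841) = (1.8520, -5.3687)
link 2: phi[2] = -65 + -10 + 35 = -40 deg
  cos(-40 deg) = 0.7660, sin(-40 deg) = -0.6428
  joint[3] = (1.8520, -5.3687) + 7 * (0.7660, -0.6428) = (1.8520 + 5.3623, -5.3687 + -4.4995) = (7.2143, -9.8682)
End effector: (7.2143, -9.8682)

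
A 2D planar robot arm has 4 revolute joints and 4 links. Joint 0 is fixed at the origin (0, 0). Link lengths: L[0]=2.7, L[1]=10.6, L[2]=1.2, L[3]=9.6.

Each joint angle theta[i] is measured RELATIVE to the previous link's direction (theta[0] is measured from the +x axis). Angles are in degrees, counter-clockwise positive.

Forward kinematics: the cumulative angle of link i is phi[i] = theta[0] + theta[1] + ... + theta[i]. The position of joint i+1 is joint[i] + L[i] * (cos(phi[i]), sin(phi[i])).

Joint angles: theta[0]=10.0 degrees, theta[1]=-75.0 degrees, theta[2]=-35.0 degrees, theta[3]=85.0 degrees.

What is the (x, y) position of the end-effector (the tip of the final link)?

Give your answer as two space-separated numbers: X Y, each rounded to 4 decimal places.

joint[0] = (0.0000, 0.0000)  (base)
link 0: phi[0] = 10 = 10 deg
  cos(10 deg) = 0.9848, sin(10 deg) = 0.1736
  joint[1] = (0.0000, 0.0000) + 2.7 * (0.9848, 0.1736) = (0.0000 + 2.6590, 0.0000 + 0.4689) = (2.6590, 0.4689)
link 1: phi[1] = 10 + -75 = -65 deg
  cos(-65 deg) = 0.4226, sin(-65 deg) = -0.9063
  joint[2] = (2.6590, 0.4689) + 10.6 * (0.4226, -0.9063) = (2.6590 + 4.4798, 0.4689 + -9.6069) = (7.1387, -9.1380)
link 2: phi[2] = 10 + -75 + -35 = -100 deg
  cos(-100 deg) = -0.1736, sin(-100 deg) = -0.9848
  joint[3] = (7.1387, -9.1380) + 1.2 * (-0.1736, -0.9848) = (7.1387 + -0.2084, -9.1380 + -1.1818) = (6.9304, -10.3198)
link 3: phi[3] = 10 + -75 + -35 + 85 = -15 deg
  cos(-15 deg) = 0.9659, sin(-15 deg) = -0.2588
  joint[4] = (6.9304, -10.3198) + 9.6 * (0.9659, -0.2588) = (6.9304 + 9.2729, -10.3198 + -2.4847) = (16.2032, -12.8044)
End effector: (16.2032, -12.8044)

Answer: 16.2032 -12.8044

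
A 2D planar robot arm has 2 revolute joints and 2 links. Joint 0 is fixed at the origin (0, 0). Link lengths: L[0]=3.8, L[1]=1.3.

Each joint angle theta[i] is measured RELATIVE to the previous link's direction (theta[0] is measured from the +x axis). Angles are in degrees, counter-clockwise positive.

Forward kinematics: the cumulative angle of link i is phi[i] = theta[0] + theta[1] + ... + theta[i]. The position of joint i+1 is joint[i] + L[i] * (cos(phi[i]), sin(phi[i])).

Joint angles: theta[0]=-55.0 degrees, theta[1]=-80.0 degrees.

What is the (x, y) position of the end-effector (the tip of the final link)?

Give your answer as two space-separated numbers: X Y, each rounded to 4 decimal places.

joint[0] = (0.0000, 0.0000)  (base)
link 0: phi[0] = -55 = -55 deg
  cos(-55 deg) = 0.5736, sin(-55 deg) = -0.8192
  joint[1] = (0.0000, 0.0000) + 3.8 * (0.5736, -0.8192) = (0.0000 + 2.1796, 0.0000 + -3.1128) = (2.1796, -3.1128)
link 1: phi[1] = -55 + -80 = -135 deg
  cos(-135 deg) = -0.7071, sin(-135 deg) = -0.7071
  joint[2] = (2.1796, -3.1128) + 1.3 * (-0.7071, -0.7071) = (2.1796 + -0.9192, -3.1128 + -0.9192) = (1.2604, -4.0320)
End effector: (1.2604, -4.0320)

Answer: 1.2604 -4.0320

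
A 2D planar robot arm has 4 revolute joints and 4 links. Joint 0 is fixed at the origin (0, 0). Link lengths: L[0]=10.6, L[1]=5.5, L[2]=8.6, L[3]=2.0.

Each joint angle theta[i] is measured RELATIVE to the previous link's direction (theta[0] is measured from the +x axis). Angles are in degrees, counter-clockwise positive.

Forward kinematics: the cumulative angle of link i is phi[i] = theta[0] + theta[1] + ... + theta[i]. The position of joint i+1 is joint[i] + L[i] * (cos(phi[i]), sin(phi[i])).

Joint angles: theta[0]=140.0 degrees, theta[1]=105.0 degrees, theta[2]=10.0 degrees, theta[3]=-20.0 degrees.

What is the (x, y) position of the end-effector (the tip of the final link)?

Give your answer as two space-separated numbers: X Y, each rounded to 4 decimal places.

Answer: -13.8175 -8.1164

Derivation:
joint[0] = (0.0000, 0.0000)  (base)
link 0: phi[0] = 140 = 140 deg
  cos(140 deg) = -0.7660, sin(140 deg) = 0.6428
  joint[1] = (0.0000, 0.0000) + 10.6 * (-0.7660, 0.6428) = (0.0000 + -8.1201, 0.0000 + 6.8135) = (-8.1201, 6.8135)
link 1: phi[1] = 140 + 105 = 245 deg
  cos(245 deg) = -0.4226, sin(245 deg) = -0.9063
  joint[2] = (-8.1201, 6.8135) + 5.5 * (-0.4226, -0.9063) = (-8.1201 + -2.3244, 6.8135 + -4.9847) = (-10.4445, 1.8289)
link 2: phi[2] = 140 + 105 + 10 = 255 deg
  cos(255 deg) = -0.2588, sin(255 deg) = -0.9659
  joint[3] = (-10.4445, 1.8289) + 8.6 * (-0.2588, -0.9659) = (-10.4445 + -2.2258, 1.8289 + -8.3070) = (-12.6703, -6.4781)
link 3: phi[3] = 140 + 105 + 10 + -20 = 235 deg
  cos(235 deg) = -0.5736, sin(235 deg) = -0.8192
  joint[4] = (-12.6703, -6.4781) + 2 * (-0.5736, -0.8192) = (-12.6703 + -1.1472, -6.4781 + -1.6383) = (-13.8175, -8.1164)
End effector: (-13.8175, -8.1164)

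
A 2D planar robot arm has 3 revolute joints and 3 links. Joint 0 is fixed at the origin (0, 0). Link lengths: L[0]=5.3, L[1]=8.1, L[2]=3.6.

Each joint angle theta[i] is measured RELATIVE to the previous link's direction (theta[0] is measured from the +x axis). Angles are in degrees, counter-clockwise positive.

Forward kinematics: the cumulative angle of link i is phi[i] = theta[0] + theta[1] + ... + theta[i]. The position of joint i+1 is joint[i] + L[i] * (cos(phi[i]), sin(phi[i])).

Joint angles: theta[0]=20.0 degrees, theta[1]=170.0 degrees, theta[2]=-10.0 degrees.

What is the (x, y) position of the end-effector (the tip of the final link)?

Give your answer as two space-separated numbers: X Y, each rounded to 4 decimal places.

Answer: -6.5966 0.4062

Derivation:
joint[0] = (0.0000, 0.0000)  (base)
link 0: phi[0] = 20 = 20 deg
  cos(20 deg) = 0.9397, sin(20 deg) = 0.3420
  joint[1] = (0.0000, 0.0000) + 5.3 * (0.9397, 0.3420) = (0.0000 + 4.9804, 0.0000 + 1.8127) = (4.9804, 1.8127)
link 1: phi[1] = 20 + 170 = 190 deg
  cos(190 deg) = -0.9848, sin(190 deg) = -0.1736
  joint[2] = (4.9804, 1.8127) + 8.1 * (-0.9848, -0.1736) = (4.9804 + -7.9769, 1.8127 + -1.4066) = (-2.9966, 0.4062)
link 2: phi[2] = 20 + 170 + -10 = 180 deg
  cos(180 deg) = -1.0000, sin(180 deg) = 0.0000
  joint[3] = (-2.9966, 0.4062) + 3.6 * (-1.0000, 0.0000) = (-2.9966 + -3.6000, 0.4062 + 0.0000) = (-6.5966, 0.4062)
End effector: (-6.5966, 0.4062)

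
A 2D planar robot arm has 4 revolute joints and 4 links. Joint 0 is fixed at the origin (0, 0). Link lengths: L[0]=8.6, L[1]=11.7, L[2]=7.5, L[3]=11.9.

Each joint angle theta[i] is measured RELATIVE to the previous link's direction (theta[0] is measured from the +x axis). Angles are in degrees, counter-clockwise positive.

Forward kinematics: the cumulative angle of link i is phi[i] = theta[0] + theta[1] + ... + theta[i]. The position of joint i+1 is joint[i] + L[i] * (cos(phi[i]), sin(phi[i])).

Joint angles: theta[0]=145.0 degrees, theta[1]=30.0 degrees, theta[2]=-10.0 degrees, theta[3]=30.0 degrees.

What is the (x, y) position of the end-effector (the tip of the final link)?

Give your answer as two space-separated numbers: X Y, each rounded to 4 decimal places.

joint[0] = (0.0000, 0.0000)  (base)
link 0: phi[0] = 145 = 145 deg
  cos(145 deg) = -0.8192, sin(145 deg) = 0.5736
  joint[1] = (0.0000, 0.0000) + 8.6 * (-0.8192, 0.5736) = (0.0000 + -7.0447, 0.0000 + 4.9328) = (-7.0447, 4.9328)
link 1: phi[1] = 145 + 30 = 175 deg
  cos(175 deg) = -0.9962, sin(175 deg) = 0.0872
  joint[2] = (-7.0447, 4.9328) + 11.7 * (-0.9962, 0.0872) = (-7.0447 + -11.6555, 4.9328 + 1.0197) = (-18.7002, 5.9525)
link 2: phi[2] = 145 + 30 + -10 = 165 deg
  cos(165 deg) = -0.9659, sin(165 deg) = 0.2588
  joint[3] = (-18.7002, 5.9525) + 7.5 * (-0.9659, 0.2588) = (-18.7002 + -7.2444, 5.9525 + 1.9411) = (-25.9446, 7.8936)
link 3: phi[3] = 145 + 30 + -10 + 30 = 195 deg
  cos(195 deg) = -0.9659, sin(195 deg) = -0.2588
  joint[4] = (-25.9446, 7.8936) + 11.9 * (-0.9659, -0.2588) = (-25.9446 + -11.4945, 7.8936 + -3.0799) = (-37.4391, 4.8137)
End effector: (-37.4391, 4.8137)

Answer: -37.4391 4.8137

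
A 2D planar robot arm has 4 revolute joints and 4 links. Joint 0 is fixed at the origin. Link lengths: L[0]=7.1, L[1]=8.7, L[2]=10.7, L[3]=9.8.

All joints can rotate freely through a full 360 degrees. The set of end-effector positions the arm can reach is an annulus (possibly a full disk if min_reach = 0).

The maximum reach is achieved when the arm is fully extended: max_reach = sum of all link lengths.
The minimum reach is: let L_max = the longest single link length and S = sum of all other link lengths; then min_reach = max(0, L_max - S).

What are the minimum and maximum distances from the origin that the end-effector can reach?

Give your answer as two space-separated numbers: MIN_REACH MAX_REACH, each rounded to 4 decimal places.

Link lengths: [7.1, 8.7, 10.7, 9.8]
max_reach = 7.1 + 8.7 + 10.7 + 9.8 = 36.3
L_max = max([7.1, 8.7, 10.7, 9.8]) = 10.7
S (sum of others) = 36.3 - 10.7 = 25.6
min_reach = max(0, 10.7 - 25.6) = max(0, -14.9) = 0

Answer: 0.0000 36.3000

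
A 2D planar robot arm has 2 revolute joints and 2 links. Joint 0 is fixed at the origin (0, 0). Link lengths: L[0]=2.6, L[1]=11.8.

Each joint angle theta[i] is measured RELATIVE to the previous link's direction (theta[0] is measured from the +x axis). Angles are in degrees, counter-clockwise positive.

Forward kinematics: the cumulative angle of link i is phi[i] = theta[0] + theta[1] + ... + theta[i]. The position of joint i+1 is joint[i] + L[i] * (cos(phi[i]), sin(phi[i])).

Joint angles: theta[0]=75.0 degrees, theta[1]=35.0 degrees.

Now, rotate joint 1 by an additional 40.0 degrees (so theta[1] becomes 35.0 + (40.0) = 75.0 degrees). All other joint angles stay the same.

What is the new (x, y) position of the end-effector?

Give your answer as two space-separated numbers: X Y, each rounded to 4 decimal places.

Answer: -9.5462 8.4114

Derivation:
joint[0] = (0.0000, 0.0000)  (base)
link 0: phi[0] = 75 = 75 deg
  cos(75 deg) = 0.2588, sin(75 deg) = 0.9659
  joint[1] = (0.0000, 0.0000) + 2.6 * (0.2588, 0.9659) = (0.0000 + 0.6729, 0.0000 + 2.5114) = (0.6729, 2.5114)
link 1: phi[1] = 75 + 75 = 150 deg
  cos(150 deg) = -0.8660, sin(150 deg) = 0.5000
  joint[2] = (0.6729, 2.5114) + 11.8 * (-0.8660, 0.5000) = (0.6729 + -10.2191, 2.5114 + 5.9000) = (-9.5462, 8.4114)
End effector: (-9.5462, 8.4114)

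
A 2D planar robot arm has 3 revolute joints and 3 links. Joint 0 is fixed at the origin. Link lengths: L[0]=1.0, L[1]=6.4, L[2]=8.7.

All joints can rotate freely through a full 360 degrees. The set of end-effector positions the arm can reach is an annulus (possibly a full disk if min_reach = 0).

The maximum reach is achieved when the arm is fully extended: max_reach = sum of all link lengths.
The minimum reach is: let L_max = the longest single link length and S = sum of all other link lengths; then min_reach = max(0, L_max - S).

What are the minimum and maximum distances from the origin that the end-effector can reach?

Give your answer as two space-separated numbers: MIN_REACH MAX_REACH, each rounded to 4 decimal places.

Link lengths: [1.0, 6.4, 8.7]
max_reach = 1 + 6.4 + 8.7 = 16.1
L_max = max([1.0, 6.4, 8.7]) = 8.7
S (sum of others) = 16.1 - 8.7 = 7.4
min_reach = max(0, 8.7 - 7.4) = max(0, 1.3) = 1.3

Answer: 1.3000 16.1000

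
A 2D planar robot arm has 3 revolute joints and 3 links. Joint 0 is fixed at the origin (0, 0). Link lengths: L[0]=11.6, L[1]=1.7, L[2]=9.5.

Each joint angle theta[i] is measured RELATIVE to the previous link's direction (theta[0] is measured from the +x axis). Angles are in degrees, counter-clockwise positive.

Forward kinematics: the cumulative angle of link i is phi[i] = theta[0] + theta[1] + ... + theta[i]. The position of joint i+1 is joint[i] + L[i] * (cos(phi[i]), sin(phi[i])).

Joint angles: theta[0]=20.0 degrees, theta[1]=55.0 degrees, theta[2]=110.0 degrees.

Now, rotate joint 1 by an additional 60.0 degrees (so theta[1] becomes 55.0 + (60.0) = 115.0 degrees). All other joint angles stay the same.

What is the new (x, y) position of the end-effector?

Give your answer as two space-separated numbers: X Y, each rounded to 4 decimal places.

joint[0] = (0.0000, 0.0000)  (base)
link 0: phi[0] = 20 = 20 deg
  cos(20 deg) = 0.9397, sin(20 deg) = 0.3420
  joint[1] = (0.0000, 0.0000) + 11.6 * (0.9397, 0.3420) = (0.0000 + 10.9004, 0.0000 + 3.9674) = (10.9004, 3.9674)
link 1: phi[1] = 20 + 115 = 135 deg
  cos(135 deg) = -0.7071, sin(135 deg) = 0.7071
  joint[2] = (10.9004, 3.9674) + 1.7 * (-0.7071, 0.7071) = (10.9004 + -1.2021, 3.9674 + 1.2021) = (9.6984, 5.1695)
link 2: phi[2] = 20 + 115 + 110 = 245 deg
  cos(245 deg) = -0.4226, sin(245 deg) = -0.9063
  joint[3] = (9.6984, 5.1695) + 9.5 * (-0.4226, -0.9063) = (9.6984 + -4.0149, 5.1695 + -8.6099) = (5.6835, -3.4404)
End effector: (5.6835, -3.4404)

Answer: 5.6835 -3.4404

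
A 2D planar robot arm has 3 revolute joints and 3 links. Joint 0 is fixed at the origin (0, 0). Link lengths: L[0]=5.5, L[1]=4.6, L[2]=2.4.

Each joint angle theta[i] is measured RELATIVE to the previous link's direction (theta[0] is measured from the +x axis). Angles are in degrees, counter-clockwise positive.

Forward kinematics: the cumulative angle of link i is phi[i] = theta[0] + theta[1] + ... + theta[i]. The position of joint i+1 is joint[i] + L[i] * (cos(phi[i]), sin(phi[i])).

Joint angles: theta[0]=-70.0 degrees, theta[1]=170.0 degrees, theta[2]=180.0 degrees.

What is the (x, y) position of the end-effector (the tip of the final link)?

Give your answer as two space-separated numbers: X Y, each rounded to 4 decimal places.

Answer: 1.4991 -3.0017

Derivation:
joint[0] = (0.0000, 0.0000)  (base)
link 0: phi[0] = -70 = -70 deg
  cos(-70 deg) = 0.3420, sin(-70 deg) = -0.9397
  joint[1] = (0.0000, 0.0000) + 5.5 * (0.3420, -0.9397) = (0.0000 + 1.8811, 0.0000 + -5.1683) = (1.8811, -5.1683)
link 1: phi[1] = -70 + 170 = 100 deg
  cos(100 deg) = -0.1736, sin(100 deg) = 0.9848
  joint[2] = (1.8811, -5.1683) + 4.6 * (-0.1736, 0.9848) = (1.8811 + -0.7988, -5.1683 + 4.5301) = (1.0823, -0.6382)
link 2: phi[2] = -70 + 170 + 180 = 280 deg
  cos(280 deg) = 0.1736, sin(280 deg) = -0.9848
  joint[3] = (1.0823, -0.6382) + 2.4 * (0.1736, -0.9848) = (1.0823 + 0.4168, -0.6382 + -2.3635) = (1.4991, -3.0017)
End effector: (1.4991, -3.0017)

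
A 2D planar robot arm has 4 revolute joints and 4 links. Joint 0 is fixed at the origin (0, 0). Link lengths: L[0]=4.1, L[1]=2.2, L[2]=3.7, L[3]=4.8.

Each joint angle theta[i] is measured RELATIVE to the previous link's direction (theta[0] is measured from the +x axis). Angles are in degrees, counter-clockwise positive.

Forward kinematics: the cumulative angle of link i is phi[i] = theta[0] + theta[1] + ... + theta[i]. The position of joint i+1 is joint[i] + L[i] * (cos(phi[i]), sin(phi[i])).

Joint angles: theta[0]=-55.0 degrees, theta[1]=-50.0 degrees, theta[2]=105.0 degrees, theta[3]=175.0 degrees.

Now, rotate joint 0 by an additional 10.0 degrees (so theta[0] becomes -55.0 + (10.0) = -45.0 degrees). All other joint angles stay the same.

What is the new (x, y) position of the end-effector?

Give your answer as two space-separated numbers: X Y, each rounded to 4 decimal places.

Answer: 1.5694 -4.8666

Derivation:
joint[0] = (0.0000, 0.0000)  (base)
link 0: phi[0] = -45 = -45 deg
  cos(-45 deg) = 0.7071, sin(-45 deg) = -0.7071
  joint[1] = (0.0000, 0.0000) + 4.1 * (0.7071, -0.7071) = (0.0000 + 2.8991, 0.0000 + -2.8991) = (2.8991, -2.8991)
link 1: phi[1] = -45 + -50 = -95 deg
  cos(-95 deg) = -0.0872, sin(-95 deg) = -0.9962
  joint[2] = (2.8991, -2.8991) + 2.2 * (-0.0872, -0.9962) = (2.8991 + -0.1917, -2.8991 + -2.1916) = (2.7074, -5.0908)
link 2: phi[2] = -45 + -50 + 105 = 10 deg
  cos(10 deg) = 0.9848, sin(10 deg) = 0.1736
  joint[3] = (2.7074, -5.0908) + 3.7 * (0.9848, 0.1736) = (2.7074 + 3.6438, -5.0908 + 0.6425) = (6.3512, -4.4483)
link 3: phi[3] = -45 + -50 + 105 + 175 = 185 deg
  cos(185 deg) = -0.9962, sin(185 deg) = -0.0872
  joint[4] = (6.3512, -4.4483) + 4.8 * (-0.9962, -0.0872) = (6.3512 + -4.7817, -4.4483 + -0.4183) = (1.5694, -4.8666)
End effector: (1.5694, -4.8666)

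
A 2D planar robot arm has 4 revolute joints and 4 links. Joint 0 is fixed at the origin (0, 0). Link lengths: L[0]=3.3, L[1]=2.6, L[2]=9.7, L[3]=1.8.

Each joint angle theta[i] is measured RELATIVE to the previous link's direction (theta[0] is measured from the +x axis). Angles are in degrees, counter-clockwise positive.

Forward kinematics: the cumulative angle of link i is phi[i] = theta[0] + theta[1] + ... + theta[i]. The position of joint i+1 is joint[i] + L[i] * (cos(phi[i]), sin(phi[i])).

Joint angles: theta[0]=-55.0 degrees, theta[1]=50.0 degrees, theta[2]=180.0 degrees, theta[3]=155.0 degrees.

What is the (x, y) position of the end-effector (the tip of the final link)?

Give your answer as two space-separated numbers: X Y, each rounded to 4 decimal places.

Answer: -3.6213 -2.9844

Derivation:
joint[0] = (0.0000, 0.0000)  (base)
link 0: phi[0] = -55 = -55 deg
  cos(-55 deg) = 0.5736, sin(-55 deg) = -0.8192
  joint[1] = (0.0000, 0.0000) + 3.3 * (0.5736, -0.8192) = (0.0000 + 1.8928, 0.0000 + -2.7032) = (1.8928, -2.7032)
link 1: phi[1] = -55 + 50 = -5 deg
  cos(-5 deg) = 0.9962, sin(-5 deg) = -0.0872
  joint[2] = (1.8928, -2.7032) + 2.6 * (0.9962, -0.0872) = (1.8928 + 2.5901, -2.7032 + -0.2266) = (4.4829, -2.9298)
link 2: phi[2] = -55 + 50 + 180 = 175 deg
  cos(175 deg) = -0.9962, sin(175 deg) = 0.0872
  joint[3] = (4.4829, -2.9298) + 9.7 * (-0.9962, 0.0872) = (4.4829 + -9.6631, -2.9298 + 0.8454) = (-5.1802, -2.0844)
link 3: phi[3] = -55 + 50 + 180 + 155 = 330 deg
  cos(330 deg) = 0.8660, sin(330 deg) = -0.5000
  joint[4] = (-5.1802, -2.0844) + 1.8 * (0.8660, -0.5000) = (-5.1802 + 1.5588, -2.0844 + -0.9000) = (-3.6213, -2.9844)
End effector: (-3.6213, -2.9844)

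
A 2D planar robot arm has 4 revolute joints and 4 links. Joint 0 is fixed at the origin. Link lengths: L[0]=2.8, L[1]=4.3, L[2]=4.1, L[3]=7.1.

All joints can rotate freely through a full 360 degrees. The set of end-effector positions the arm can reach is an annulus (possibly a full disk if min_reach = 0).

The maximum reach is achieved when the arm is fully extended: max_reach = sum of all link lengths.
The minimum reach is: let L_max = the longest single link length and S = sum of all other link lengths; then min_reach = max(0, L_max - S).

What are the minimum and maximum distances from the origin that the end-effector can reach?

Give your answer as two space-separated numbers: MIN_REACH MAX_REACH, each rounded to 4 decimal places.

Link lengths: [2.8, 4.3, 4.1, 7.1]
max_reach = 2.8 + 4.3 + 4.1 + 7.1 = 18.3
L_max = max([2.8, 4.3, 4.1, 7.1]) = 7.1
S (sum of others) = 18.3 - 7.1 = 11.2
min_reach = max(0, 7.1 - 11.2) = max(0, -4.1) = 0

Answer: 0.0000 18.3000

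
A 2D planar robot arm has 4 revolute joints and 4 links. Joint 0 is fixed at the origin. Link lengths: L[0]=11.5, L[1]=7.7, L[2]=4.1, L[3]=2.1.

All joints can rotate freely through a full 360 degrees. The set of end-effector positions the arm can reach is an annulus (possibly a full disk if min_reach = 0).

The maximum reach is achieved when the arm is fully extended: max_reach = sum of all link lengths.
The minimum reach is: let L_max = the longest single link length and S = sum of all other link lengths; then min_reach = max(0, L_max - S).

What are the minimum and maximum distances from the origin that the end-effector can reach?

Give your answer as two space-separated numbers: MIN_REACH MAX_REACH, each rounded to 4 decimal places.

Link lengths: [11.5, 7.7, 4.1, 2.1]
max_reach = 11.5 + 7.7 + 4.1 + 2.1 = 25.4
L_max = max([11.5, 7.7, 4.1, 2.1]) = 11.5
S (sum of others) = 25.4 - 11.5 = 13.9
min_reach = max(0, 11.5 - 13.9) = max(0, -2.4) = 0

Answer: 0.0000 25.4000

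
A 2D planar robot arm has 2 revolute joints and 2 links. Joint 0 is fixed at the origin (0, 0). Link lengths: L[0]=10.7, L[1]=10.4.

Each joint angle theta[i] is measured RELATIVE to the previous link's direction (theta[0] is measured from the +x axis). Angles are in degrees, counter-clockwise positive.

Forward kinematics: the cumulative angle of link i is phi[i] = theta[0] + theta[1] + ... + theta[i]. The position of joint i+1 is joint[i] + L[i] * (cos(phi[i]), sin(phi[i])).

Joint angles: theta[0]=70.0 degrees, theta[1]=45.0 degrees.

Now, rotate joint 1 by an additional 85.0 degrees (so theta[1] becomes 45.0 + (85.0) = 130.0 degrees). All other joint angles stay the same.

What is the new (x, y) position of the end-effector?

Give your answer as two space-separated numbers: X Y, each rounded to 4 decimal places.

Answer: -6.1132 6.4977

Derivation:
joint[0] = (0.0000, 0.0000)  (base)
link 0: phi[0] = 70 = 70 deg
  cos(70 deg) = 0.3420, sin(70 deg) = 0.9397
  joint[1] = (0.0000, 0.0000) + 10.7 * (0.3420, 0.9397) = (0.0000 + 3.6596, 0.0000 + 10.0547) = (3.6596, 10.0547)
link 1: phi[1] = 70 + 130 = 200 deg
  cos(200 deg) = -0.9397, sin(200 deg) = -0.3420
  joint[2] = (3.6596, 10.0547) + 10.4 * (-0.9397, -0.3420) = (3.6596 + -9.7728, 10.0547 + -3.5570) = (-6.1132, 6.4977)
End effector: (-6.1132, 6.4977)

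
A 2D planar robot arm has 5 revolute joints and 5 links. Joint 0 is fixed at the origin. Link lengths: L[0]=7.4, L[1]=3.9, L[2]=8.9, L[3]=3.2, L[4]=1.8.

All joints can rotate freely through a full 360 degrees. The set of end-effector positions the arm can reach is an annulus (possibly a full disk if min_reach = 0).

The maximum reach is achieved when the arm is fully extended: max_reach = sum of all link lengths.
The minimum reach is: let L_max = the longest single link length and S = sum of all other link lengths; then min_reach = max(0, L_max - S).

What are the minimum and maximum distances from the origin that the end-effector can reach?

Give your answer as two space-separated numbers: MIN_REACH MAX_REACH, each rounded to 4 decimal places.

Answer: 0.0000 25.2000

Derivation:
Link lengths: [7.4, 3.9, 8.9, 3.2, 1.8]
max_reach = 7.4 + 3.9 + 8.9 + 3.2 + 1.8 = 25.2
L_max = max([7.4, 3.9, 8.9, 3.2, 1.8]) = 8.9
S (sum of others) = 25.2 - 8.9 = 16.3
min_reach = max(0, 8.9 - 16.3) = max(0, -7.4) = 0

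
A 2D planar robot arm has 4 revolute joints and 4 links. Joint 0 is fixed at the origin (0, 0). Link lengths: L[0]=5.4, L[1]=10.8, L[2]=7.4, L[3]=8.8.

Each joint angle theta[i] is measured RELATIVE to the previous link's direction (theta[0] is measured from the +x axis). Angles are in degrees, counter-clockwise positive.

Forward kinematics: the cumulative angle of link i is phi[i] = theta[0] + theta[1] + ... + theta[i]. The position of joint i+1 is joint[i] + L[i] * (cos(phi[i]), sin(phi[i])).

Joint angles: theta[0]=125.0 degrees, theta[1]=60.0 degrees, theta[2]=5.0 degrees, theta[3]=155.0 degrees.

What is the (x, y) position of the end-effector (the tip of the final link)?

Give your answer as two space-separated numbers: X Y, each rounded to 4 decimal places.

Answer: -12.6436 -0.0805

Derivation:
joint[0] = (0.0000, 0.0000)  (base)
link 0: phi[0] = 125 = 125 deg
  cos(125 deg) = -0.5736, sin(125 deg) = 0.8192
  joint[1] = (0.0000, 0.0000) + 5.4 * (-0.5736, 0.8192) = (0.0000 + -3.0973, 0.0000 + 4.4234) = (-3.0973, 4.4234)
link 1: phi[1] = 125 + 60 = 185 deg
  cos(185 deg) = -0.9962, sin(185 deg) = -0.0872
  joint[2] = (-3.0973, 4.4234) + 10.8 * (-0.9962, -0.0872) = (-3.0973 + -10.7589, 4.4234 + -0.9413) = (-13.8562, 3.4821)
link 2: phi[2] = 125 + 60 + 5 = 190 deg
  cos(190 deg) = -0.9848, sin(190 deg) = -0.1736
  joint[3] = (-13.8562, 3.4821) + 7.4 * (-0.9848, -0.1736) = (-13.8562 + -7.2876, 3.4821 + -1.2850) = (-21.1438, 2.1971)
link 3: phi[3] = 125 + 60 + 5 + 155 = 345 deg
  cos(345 deg) = 0.9659, sin(345 deg) = -0.2588
  joint[4] = (-21.1438, 2.1971) + 8.8 * (0.9659, -0.2588) = (-21.1438 + 8.5001, 2.1971 + -2.2776) = (-12.6436, -0.0805)
End effector: (-12.6436, -0.0805)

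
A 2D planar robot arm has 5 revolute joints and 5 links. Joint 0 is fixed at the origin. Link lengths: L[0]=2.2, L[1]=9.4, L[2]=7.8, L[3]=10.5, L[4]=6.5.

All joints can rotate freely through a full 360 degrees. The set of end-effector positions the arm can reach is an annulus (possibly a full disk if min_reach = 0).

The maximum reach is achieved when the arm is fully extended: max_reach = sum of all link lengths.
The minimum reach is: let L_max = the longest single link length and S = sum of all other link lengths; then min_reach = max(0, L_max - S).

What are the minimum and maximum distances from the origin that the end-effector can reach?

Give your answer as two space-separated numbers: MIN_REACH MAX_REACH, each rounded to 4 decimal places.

Answer: 0.0000 36.4000

Derivation:
Link lengths: [2.2, 9.4, 7.8, 10.5, 6.5]
max_reach = 2.2 + 9.4 + 7.8 + 10.5 + 6.5 = 36.4
L_max = max([2.2, 9.4, 7.8, 10.5, 6.5]) = 10.5
S (sum of others) = 36.4 - 10.5 = 25.9
min_reach = max(0, 10.5 - 25.9) = max(0, -15.4) = 0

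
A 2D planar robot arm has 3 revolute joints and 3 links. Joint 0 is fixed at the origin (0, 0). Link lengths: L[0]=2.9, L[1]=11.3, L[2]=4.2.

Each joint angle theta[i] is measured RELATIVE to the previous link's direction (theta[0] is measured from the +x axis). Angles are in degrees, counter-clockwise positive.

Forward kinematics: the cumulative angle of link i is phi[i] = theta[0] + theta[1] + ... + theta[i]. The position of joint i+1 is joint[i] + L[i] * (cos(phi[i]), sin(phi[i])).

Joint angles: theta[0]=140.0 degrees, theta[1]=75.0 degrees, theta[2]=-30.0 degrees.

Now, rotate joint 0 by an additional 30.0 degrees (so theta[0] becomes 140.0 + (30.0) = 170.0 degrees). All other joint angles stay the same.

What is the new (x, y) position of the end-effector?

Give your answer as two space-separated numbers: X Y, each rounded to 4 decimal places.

joint[0] = (0.0000, 0.0000)  (base)
link 0: phi[0] = 170 = 170 deg
  cos(170 deg) = -0.9848, sin(170 deg) = 0.1736
  joint[1] = (0.0000, 0.0000) + 2.9 * (-0.9848, 0.1736) = (0.0000 + -2.8559, 0.0000 + 0.5036) = (-2.8559, 0.5036)
link 1: phi[1] = 170 + 75 = 245 deg
  cos(245 deg) = -0.4226, sin(245 deg) = -0.9063
  joint[2] = (-2.8559, 0.5036) + 11.3 * (-0.4226, -0.9063) = (-2.8559 + -4.7756, 0.5036 + -10.2413) = (-7.6315, -9.7377)
link 2: phi[2] = 170 + 75 + -30 = 215 deg
  cos(215 deg) = -0.8192, sin(215 deg) = -0.5736
  joint[3] = (-7.6315, -9.7377) + 4.2 * (-0.8192, -0.5736) = (-7.6315 + -3.4404, -9.7377 + -2.4090) = (-11.0720, -12.1467)
End effector: (-11.0720, -12.1467)

Answer: -11.0720 -12.1467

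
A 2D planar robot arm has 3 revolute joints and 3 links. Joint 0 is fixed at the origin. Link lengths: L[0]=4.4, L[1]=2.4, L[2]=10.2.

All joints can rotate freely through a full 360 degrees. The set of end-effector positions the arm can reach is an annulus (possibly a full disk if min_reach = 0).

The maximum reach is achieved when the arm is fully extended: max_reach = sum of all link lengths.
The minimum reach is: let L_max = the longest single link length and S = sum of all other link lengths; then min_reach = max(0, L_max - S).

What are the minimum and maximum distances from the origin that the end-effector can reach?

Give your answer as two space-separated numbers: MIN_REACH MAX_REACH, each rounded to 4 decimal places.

Link lengths: [4.4, 2.4, 10.2]
max_reach = 4.4 + 2.4 + 10.2 = 17
L_max = max([4.4, 2.4, 10.2]) = 10.2
S (sum of others) = 17 - 10.2 = 6.8
min_reach = max(0, 10.2 - 6.8) = max(0, 3.4) = 3.4

Answer: 3.4000 17.0000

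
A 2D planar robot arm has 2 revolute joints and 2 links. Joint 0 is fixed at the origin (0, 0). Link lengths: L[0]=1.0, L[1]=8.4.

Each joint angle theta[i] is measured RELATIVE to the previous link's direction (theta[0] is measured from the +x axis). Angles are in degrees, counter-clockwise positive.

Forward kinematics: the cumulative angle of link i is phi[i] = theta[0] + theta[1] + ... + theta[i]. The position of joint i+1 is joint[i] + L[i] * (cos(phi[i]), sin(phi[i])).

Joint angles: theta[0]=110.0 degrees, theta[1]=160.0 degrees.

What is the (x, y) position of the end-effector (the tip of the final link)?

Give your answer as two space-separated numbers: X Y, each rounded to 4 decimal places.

Answer: -0.3420 -7.4603

Derivation:
joint[0] = (0.0000, 0.0000)  (base)
link 0: phi[0] = 110 = 110 deg
  cos(110 deg) = -0.3420, sin(110 deg) = 0.9397
  joint[1] = (0.0000, 0.0000) + 1 * (-0.3420, 0.9397) = (0.0000 + -0.3420, 0.0000 + 0.9397) = (-0.3420, 0.9397)
link 1: phi[1] = 110 + 160 = 270 deg
  cos(270 deg) = -0.0000, sin(270 deg) = -1.0000
  joint[2] = (-0.3420, 0.9397) + 8.4 * (-0.0000, -1.0000) = (-0.3420 + -0.0000, 0.9397 + -8.4000) = (-0.3420, -7.4603)
End effector: (-0.3420, -7.4603)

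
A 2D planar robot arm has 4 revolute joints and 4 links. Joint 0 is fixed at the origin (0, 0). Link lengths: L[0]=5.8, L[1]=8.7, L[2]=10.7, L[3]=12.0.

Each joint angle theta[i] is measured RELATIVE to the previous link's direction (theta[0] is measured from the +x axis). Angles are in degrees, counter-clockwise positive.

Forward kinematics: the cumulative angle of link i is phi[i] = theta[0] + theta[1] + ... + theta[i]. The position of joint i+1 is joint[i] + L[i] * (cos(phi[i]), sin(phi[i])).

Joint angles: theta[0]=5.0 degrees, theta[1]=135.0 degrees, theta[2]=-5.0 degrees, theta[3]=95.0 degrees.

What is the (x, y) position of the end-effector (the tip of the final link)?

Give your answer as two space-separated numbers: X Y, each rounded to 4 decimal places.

joint[0] = (0.0000, 0.0000)  (base)
link 0: phi[0] = 5 = 5 deg
  cos(5 deg) = 0.9962, sin(5 deg) = 0.0872
  joint[1] = (0.0000, 0.0000) + 5.8 * (0.9962, 0.0872) = (0.0000 + 5.7779, 0.0000 + 0.5055) = (5.7779, 0.5055)
link 1: phi[1] = 5 + 135 = 140 deg
  cos(140 deg) = -0.7660, sin(140 deg) = 0.6428
  joint[2] = (5.7779, 0.5055) + 8.7 * (-0.7660, 0.6428) = (5.7779 + -6.6646, 0.5055 + 5.5923) = (-0.8867, 6.0978)
link 2: phi[2] = 5 + 135 + -5 = 135 deg
  cos(135 deg) = -0.7071, sin(135 deg) = 0.7071
  joint[3] = (-0.8867, 6.0978) + 10.7 * (-0.7071, 0.7071) = (-0.8867 + -7.5660, 6.0978 + 7.5660) = (-8.4527, 13.6638)
link 3: phi[3] = 5 + 135 + -5 + 95 = 230 deg
  cos(230 deg) = -0.6428, sin(230 deg) = -0.7660
  joint[4] = (-8.4527, 13.6638) + 12 * (-0.6428, -0.7660) = (-8.4527 + -7.7135, 13.6638 + -9.1925) = (-16.1662, 4.4713)
End effector: (-16.1662, 4.4713)

Answer: -16.1662 4.4713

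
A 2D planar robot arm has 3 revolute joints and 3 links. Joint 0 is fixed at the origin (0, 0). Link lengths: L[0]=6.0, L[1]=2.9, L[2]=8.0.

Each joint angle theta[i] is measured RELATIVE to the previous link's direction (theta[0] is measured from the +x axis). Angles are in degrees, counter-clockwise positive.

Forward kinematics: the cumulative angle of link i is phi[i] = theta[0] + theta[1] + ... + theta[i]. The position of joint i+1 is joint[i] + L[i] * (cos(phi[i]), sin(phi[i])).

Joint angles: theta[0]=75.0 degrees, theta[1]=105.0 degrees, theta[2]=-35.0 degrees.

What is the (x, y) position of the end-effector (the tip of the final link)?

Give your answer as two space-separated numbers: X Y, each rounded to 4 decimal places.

Answer: -7.9003 10.3842

Derivation:
joint[0] = (0.0000, 0.0000)  (base)
link 0: phi[0] = 75 = 75 deg
  cos(75 deg) = 0.2588, sin(75 deg) = 0.9659
  joint[1] = (0.0000, 0.0000) + 6 * (0.2588, 0.9659) = (0.0000 + 1.5529, 0.0000 + 5.7956) = (1.5529, 5.7956)
link 1: phi[1] = 75 + 105 = 180 deg
  cos(180 deg) = -1.0000, sin(180 deg) = 0.0000
  joint[2] = (1.5529, 5.7956) + 2.9 * (-1.0000, 0.0000) = (1.5529 + -2.9000, 5.7956 + 0.0000) = (-1.3471, 5.7956)
link 2: phi[2] = 75 + 105 + -35 = 145 deg
  cos(145 deg) = -0.8192, sin(145 deg) = 0.5736
  joint[3] = (-1.3471, 5.7956) + 8 * (-0.8192, 0.5736) = (-1.3471 + -6.5532, 5.7956 + 4.5886) = (-7.9003, 10.3842)
End effector: (-7.9003, 10.3842)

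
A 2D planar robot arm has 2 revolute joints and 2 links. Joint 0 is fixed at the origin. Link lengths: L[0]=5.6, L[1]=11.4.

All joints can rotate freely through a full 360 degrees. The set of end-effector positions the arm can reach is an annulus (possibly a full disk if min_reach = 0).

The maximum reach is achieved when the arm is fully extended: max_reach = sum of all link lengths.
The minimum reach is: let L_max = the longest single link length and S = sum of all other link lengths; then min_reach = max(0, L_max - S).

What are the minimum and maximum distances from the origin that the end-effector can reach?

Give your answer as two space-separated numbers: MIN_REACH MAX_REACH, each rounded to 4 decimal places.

Link lengths: [5.6, 11.4]
max_reach = 5.6 + 11.4 = 17
L_max = max([5.6, 11.4]) = 11.4
S (sum of others) = 17 - 11.4 = 5.6
min_reach = max(0, 11.4 - 5.6) = max(0, 5.8) = 5.8

Answer: 5.8000 17.0000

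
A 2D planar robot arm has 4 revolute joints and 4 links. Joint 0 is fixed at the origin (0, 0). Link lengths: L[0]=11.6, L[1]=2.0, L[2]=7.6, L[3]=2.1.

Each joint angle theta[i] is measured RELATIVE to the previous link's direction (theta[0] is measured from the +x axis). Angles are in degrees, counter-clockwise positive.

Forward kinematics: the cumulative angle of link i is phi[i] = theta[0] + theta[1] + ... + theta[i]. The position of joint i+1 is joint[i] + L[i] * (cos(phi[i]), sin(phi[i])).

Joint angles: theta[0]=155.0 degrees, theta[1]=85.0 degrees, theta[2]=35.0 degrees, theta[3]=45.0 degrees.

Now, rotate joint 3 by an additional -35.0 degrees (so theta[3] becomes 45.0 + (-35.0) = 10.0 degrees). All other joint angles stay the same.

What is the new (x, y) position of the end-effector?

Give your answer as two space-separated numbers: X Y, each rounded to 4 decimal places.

Answer: -10.3073 -6.4292

Derivation:
joint[0] = (0.0000, 0.0000)  (base)
link 0: phi[0] = 155 = 155 deg
  cos(155 deg) = -0.9063, sin(155 deg) = 0.4226
  joint[1] = (0.0000, 0.0000) + 11.6 * (-0.9063, 0.4226) = (0.0000 + -10.5132, 0.0000 + 4.9024) = (-10.5132, 4.9024)
link 1: phi[1] = 155 + 85 = 240 deg
  cos(240 deg) = -0.5000, sin(240 deg) = -0.8660
  joint[2] = (-10.5132, 4.9024) + 2 * (-0.5000, -0.8660) = (-10.5132 + -1.0000, 4.9024 + -1.7321) = (-11.5132, 3.1703)
link 2: phi[2] = 155 + 85 + 35 = 275 deg
  cos(275 deg) = 0.0872, sin(275 deg) = -0.9962
  joint[3] = (-11.5132, 3.1703) + 7.6 * (0.0872, -0.9962) = (-11.5132 + 0.6624, 3.1703 + -7.5711) = (-10.8508, -4.4008)
link 3: phi[3] = 155 + 85 + 35 + 10 = 285 deg
  cos(285 deg) = 0.2588, sin(285 deg) = -0.9659
  joint[4] = (-10.8508, -4.4008) + 2.1 * (0.2588, -0.9659) = (-10.8508 + 0.5435, -4.4008 + -2.0284) = (-10.3073, -6.4292)
End effector: (-10.3073, -6.4292)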